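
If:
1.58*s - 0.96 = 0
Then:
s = 0.61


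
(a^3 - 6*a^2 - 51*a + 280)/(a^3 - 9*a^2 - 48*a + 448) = (a - 5)/(a - 8)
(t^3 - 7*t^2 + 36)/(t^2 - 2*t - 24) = (t^2 - t - 6)/(t + 4)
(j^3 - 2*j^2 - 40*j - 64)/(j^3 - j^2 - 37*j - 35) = (-j^3 + 2*j^2 + 40*j + 64)/(-j^3 + j^2 + 37*j + 35)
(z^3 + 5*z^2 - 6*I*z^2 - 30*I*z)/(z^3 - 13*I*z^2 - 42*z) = (z + 5)/(z - 7*I)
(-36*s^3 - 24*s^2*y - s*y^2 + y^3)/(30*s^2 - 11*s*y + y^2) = (6*s^2 + 5*s*y + y^2)/(-5*s + y)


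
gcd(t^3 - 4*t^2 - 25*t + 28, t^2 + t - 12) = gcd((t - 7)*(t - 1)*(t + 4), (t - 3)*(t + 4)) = t + 4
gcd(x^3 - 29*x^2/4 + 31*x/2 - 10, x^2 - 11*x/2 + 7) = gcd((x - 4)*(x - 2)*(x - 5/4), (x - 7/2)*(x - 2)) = x - 2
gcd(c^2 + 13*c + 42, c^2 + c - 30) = c + 6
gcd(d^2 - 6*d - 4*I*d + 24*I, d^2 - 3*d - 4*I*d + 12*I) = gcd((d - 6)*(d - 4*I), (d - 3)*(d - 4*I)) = d - 4*I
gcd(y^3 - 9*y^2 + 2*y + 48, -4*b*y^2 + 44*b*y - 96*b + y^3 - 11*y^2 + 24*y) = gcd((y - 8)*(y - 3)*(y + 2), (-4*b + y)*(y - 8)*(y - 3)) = y^2 - 11*y + 24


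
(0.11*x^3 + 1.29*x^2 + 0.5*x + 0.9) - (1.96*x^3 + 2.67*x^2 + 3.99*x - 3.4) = -1.85*x^3 - 1.38*x^2 - 3.49*x + 4.3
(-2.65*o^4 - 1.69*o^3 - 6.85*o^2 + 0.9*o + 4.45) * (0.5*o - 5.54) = -1.325*o^5 + 13.836*o^4 + 5.9376*o^3 + 38.399*o^2 - 2.761*o - 24.653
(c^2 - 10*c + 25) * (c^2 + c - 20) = c^4 - 9*c^3 - 5*c^2 + 225*c - 500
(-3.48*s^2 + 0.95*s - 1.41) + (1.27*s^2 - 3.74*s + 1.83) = -2.21*s^2 - 2.79*s + 0.42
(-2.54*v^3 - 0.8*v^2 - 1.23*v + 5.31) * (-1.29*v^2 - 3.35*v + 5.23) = 3.2766*v^5 + 9.541*v^4 - 9.0175*v^3 - 6.9134*v^2 - 24.2214*v + 27.7713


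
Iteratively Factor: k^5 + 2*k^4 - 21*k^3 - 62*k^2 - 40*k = (k + 4)*(k^4 - 2*k^3 - 13*k^2 - 10*k) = (k + 1)*(k + 4)*(k^3 - 3*k^2 - 10*k) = (k - 5)*(k + 1)*(k + 4)*(k^2 + 2*k) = k*(k - 5)*(k + 1)*(k + 4)*(k + 2)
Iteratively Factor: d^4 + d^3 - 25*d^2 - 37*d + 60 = (d + 3)*(d^3 - 2*d^2 - 19*d + 20) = (d + 3)*(d + 4)*(d^2 - 6*d + 5) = (d - 5)*(d + 3)*(d + 4)*(d - 1)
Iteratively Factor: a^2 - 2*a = (a - 2)*(a)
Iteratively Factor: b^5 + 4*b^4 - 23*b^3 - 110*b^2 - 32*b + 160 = (b + 4)*(b^4 - 23*b^2 - 18*b + 40) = (b + 2)*(b + 4)*(b^3 - 2*b^2 - 19*b + 20) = (b - 5)*(b + 2)*(b + 4)*(b^2 + 3*b - 4) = (b - 5)*(b + 2)*(b + 4)^2*(b - 1)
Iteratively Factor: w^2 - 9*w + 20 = (w - 5)*(w - 4)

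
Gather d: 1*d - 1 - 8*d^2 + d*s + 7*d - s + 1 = -8*d^2 + d*(s + 8) - s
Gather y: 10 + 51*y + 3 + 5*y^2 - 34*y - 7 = 5*y^2 + 17*y + 6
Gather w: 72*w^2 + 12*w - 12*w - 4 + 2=72*w^2 - 2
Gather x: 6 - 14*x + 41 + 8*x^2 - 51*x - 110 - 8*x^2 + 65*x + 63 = 0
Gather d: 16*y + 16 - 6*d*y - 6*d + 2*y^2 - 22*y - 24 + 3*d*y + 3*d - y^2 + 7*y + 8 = d*(-3*y - 3) + y^2 + y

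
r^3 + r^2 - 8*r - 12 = (r - 3)*(r + 2)^2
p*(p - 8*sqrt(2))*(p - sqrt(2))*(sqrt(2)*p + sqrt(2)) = sqrt(2)*p^4 - 18*p^3 + sqrt(2)*p^3 - 18*p^2 + 16*sqrt(2)*p^2 + 16*sqrt(2)*p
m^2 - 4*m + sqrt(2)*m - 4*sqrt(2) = (m - 4)*(m + sqrt(2))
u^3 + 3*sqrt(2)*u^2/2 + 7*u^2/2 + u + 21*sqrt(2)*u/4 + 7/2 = (u + 7/2)*(u + sqrt(2)/2)*(u + sqrt(2))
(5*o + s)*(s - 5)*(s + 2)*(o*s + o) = 5*o^2*s^3 - 10*o^2*s^2 - 65*o^2*s - 50*o^2 + o*s^4 - 2*o*s^3 - 13*o*s^2 - 10*o*s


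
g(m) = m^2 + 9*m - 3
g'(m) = 2*m + 9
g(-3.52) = -22.29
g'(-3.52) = 1.96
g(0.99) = 6.89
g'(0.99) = 10.98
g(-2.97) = -20.91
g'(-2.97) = 3.06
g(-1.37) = -13.45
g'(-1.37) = 6.26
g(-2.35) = -18.63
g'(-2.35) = 4.30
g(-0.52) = -7.41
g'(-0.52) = 7.96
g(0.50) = 1.75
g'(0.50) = 10.00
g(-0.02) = -3.18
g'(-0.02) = 8.96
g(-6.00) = -21.00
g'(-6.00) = -3.00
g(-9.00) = -3.00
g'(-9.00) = -9.00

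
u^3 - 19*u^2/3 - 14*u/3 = u*(u - 7)*(u + 2/3)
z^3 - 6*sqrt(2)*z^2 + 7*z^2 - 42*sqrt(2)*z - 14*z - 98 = (z + 7)*(z - 7*sqrt(2))*(z + sqrt(2))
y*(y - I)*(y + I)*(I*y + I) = I*y^4 + I*y^3 + I*y^2 + I*y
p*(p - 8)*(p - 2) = p^3 - 10*p^2 + 16*p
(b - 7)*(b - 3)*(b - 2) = b^3 - 12*b^2 + 41*b - 42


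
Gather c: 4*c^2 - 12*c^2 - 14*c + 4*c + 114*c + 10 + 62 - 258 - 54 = -8*c^2 + 104*c - 240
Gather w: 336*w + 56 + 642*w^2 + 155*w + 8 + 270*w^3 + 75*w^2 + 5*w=270*w^3 + 717*w^2 + 496*w + 64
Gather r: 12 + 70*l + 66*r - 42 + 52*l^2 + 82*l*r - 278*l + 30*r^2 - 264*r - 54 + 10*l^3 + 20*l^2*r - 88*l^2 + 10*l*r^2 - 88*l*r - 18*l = 10*l^3 - 36*l^2 - 226*l + r^2*(10*l + 30) + r*(20*l^2 - 6*l - 198) - 84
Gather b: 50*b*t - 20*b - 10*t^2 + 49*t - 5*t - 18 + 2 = b*(50*t - 20) - 10*t^2 + 44*t - 16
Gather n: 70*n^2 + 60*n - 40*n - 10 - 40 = 70*n^2 + 20*n - 50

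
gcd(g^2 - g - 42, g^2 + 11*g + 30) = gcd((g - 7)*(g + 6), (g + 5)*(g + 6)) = g + 6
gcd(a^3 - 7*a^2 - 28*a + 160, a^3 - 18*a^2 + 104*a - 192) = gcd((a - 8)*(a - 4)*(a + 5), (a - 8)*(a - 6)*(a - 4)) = a^2 - 12*a + 32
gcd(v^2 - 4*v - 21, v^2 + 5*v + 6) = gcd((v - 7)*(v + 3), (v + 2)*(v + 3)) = v + 3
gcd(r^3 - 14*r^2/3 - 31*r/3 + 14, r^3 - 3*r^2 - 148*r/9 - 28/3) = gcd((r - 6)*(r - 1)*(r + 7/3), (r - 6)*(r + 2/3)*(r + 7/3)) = r^2 - 11*r/3 - 14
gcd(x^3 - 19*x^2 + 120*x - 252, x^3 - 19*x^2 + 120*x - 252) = x^3 - 19*x^2 + 120*x - 252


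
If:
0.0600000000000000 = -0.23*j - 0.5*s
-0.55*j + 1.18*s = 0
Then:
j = -0.13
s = -0.06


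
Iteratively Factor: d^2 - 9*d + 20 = (d - 5)*(d - 4)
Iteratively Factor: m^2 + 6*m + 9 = (m + 3)*(m + 3)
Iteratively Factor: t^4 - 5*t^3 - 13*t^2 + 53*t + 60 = (t - 4)*(t^3 - t^2 - 17*t - 15) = (t - 5)*(t - 4)*(t^2 + 4*t + 3) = (t - 5)*(t - 4)*(t + 1)*(t + 3)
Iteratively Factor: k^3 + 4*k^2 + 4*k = (k + 2)*(k^2 + 2*k) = k*(k + 2)*(k + 2)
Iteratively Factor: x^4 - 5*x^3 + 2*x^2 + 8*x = (x)*(x^3 - 5*x^2 + 2*x + 8) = x*(x - 4)*(x^2 - x - 2) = x*(x - 4)*(x - 2)*(x + 1)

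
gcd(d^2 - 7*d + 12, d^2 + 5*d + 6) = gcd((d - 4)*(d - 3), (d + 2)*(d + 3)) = 1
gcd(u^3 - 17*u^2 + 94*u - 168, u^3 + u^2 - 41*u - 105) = u - 7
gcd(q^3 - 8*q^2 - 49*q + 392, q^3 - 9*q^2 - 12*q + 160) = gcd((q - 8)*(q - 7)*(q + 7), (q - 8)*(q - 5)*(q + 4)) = q - 8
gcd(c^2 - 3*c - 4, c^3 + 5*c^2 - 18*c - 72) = c - 4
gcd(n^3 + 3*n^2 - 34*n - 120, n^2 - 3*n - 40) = n + 5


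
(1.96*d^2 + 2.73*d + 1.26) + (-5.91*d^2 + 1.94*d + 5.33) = -3.95*d^2 + 4.67*d + 6.59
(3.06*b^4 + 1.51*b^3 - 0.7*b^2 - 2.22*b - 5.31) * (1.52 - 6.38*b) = -19.5228*b^5 - 4.9826*b^4 + 6.7612*b^3 + 13.0996*b^2 + 30.5034*b - 8.0712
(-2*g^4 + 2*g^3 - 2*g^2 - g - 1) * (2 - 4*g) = 8*g^5 - 12*g^4 + 12*g^3 + 2*g - 2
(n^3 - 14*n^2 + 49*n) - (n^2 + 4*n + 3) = n^3 - 15*n^2 + 45*n - 3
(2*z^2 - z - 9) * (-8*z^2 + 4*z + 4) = -16*z^4 + 16*z^3 + 76*z^2 - 40*z - 36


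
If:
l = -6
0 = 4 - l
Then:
No Solution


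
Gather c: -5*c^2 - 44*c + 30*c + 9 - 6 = -5*c^2 - 14*c + 3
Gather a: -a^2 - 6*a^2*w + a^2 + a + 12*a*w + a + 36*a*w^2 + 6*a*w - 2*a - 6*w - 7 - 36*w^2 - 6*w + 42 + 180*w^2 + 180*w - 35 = -6*a^2*w + a*(36*w^2 + 18*w) + 144*w^2 + 168*w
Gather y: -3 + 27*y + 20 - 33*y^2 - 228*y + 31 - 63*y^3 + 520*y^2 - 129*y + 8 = -63*y^3 + 487*y^2 - 330*y + 56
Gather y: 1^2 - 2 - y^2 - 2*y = -y^2 - 2*y - 1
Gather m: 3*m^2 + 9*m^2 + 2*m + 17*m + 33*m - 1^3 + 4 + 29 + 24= 12*m^2 + 52*m + 56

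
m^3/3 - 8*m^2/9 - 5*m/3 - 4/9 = (m/3 + 1/3)*(m - 4)*(m + 1/3)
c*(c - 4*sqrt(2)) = c^2 - 4*sqrt(2)*c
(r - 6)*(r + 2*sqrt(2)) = r^2 - 6*r + 2*sqrt(2)*r - 12*sqrt(2)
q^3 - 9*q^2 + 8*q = q*(q - 8)*(q - 1)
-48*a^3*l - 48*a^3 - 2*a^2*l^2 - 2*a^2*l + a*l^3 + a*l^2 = (-8*a + l)*(6*a + l)*(a*l + a)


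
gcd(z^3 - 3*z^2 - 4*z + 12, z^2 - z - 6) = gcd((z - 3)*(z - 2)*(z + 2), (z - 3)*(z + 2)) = z^2 - z - 6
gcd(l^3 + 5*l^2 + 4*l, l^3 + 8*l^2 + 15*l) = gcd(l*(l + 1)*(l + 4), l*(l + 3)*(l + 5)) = l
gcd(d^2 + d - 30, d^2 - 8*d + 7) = 1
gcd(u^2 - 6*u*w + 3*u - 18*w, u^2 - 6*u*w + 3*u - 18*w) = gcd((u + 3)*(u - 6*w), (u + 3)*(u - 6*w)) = u^2 - 6*u*w + 3*u - 18*w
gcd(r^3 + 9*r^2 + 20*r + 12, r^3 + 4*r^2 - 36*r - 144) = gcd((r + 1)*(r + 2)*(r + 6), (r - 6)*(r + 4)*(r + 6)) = r + 6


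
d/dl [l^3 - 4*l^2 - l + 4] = 3*l^2 - 8*l - 1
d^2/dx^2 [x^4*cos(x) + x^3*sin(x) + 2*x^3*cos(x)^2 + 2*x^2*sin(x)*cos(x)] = -x^4*cos(x) - 9*x^3*sin(x) - 4*x^3*cos(2*x) - 16*x^2*sin(2*x) + 18*x^2*cos(x) + 6*x*sin(x) + 14*x*cos(2*x) + 6*x + 2*sin(2*x)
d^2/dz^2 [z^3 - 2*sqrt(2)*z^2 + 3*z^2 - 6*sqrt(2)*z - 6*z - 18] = 6*z - 4*sqrt(2) + 6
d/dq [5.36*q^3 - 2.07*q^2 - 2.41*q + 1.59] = 16.08*q^2 - 4.14*q - 2.41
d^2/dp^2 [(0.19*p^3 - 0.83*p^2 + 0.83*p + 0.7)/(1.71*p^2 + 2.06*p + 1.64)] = (-3.5527136788005e-15*p^4 + 11.248418*p^3 + 30.098508*p^2 + 3.895152*p - 8.058)/(5.000211*p^6 + 18.070938*p^5 + 36.15624*p^4 + 43.4042*p^3 + 34.67616*p^2 + 16.621728*p + 4.410944)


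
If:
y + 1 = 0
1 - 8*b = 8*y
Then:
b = 9/8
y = -1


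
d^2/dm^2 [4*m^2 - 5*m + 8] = 8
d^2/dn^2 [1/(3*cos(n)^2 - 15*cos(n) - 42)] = (4*sin(n)^4 - 83*sin(n)^2 - 205*cos(n)/4 - 15*cos(3*n)/4 + 1)/(3*(sin(n)^2 + 5*cos(n) + 13)^3)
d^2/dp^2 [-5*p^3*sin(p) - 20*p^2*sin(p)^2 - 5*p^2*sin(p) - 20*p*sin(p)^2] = 5*p^3*sin(p) + 5*p^2*sin(p) - 30*p^2*cos(p) - 40*p^2*cos(2*p) - 30*p*sin(p) - 80*p*sin(2*p) - 20*p*cos(p) - 40*p*cos(2*p) - 10*sin(p) - 40*sin(2*p) + 20*cos(2*p) - 20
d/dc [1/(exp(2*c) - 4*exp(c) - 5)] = 2*(2 - exp(c))*exp(c)/(-exp(2*c) + 4*exp(c) + 5)^2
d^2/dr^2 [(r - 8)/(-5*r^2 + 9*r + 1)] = 2*((r - 8)*(10*r - 9)^2 + (15*r - 49)*(-5*r^2 + 9*r + 1))/(-5*r^2 + 9*r + 1)^3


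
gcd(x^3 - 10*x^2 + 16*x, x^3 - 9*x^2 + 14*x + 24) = 1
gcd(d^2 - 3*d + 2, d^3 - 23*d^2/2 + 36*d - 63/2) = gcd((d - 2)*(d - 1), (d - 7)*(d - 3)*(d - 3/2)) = 1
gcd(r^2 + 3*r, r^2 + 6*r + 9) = r + 3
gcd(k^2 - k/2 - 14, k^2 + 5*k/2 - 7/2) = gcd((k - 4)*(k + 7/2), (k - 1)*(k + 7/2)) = k + 7/2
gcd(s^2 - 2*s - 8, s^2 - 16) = s - 4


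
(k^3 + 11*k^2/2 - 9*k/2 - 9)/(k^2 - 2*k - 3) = (k^2 + 9*k/2 - 9)/(k - 3)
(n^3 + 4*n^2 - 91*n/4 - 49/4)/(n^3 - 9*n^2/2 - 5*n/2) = (2*n^2 + 7*n - 49)/(2*n*(n - 5))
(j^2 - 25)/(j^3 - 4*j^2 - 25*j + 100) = 1/(j - 4)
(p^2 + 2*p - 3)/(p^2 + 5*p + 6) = (p - 1)/(p + 2)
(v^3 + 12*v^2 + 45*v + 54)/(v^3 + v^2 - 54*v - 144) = (v + 3)/(v - 8)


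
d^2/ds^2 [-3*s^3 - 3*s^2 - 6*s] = -18*s - 6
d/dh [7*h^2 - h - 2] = 14*h - 1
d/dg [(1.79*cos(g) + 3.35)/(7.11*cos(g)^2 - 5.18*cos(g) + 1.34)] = (12.7269*cos(g)^2 + 47.637*cos(g) - 19.7516)*sin(g)/(50.5521*cos(g)^4 - 73.6596*cos(g)^3 + 45.8872*cos(g)^2 - 13.8824*cos(g) + 1.7956)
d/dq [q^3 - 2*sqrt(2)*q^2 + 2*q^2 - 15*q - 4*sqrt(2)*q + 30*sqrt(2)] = 3*q^2 - 4*sqrt(2)*q + 4*q - 15 - 4*sqrt(2)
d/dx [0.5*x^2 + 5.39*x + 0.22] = 1.0*x + 5.39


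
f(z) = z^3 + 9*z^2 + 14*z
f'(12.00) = 662.00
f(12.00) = 3192.00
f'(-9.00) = 95.00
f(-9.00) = -126.00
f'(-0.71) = 2.73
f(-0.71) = -5.76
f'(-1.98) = -9.88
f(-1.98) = -0.20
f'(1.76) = 54.97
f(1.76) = 57.97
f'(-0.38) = 7.59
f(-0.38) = -4.08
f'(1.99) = 61.70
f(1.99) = 71.38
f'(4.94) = 176.13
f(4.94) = 409.35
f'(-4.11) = -9.30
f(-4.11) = 25.06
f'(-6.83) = 31.01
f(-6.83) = 5.61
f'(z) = 3*z^2 + 18*z + 14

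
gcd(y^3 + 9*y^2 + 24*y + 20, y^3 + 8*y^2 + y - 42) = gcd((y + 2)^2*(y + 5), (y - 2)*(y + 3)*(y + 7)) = 1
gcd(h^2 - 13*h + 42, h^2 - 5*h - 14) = h - 7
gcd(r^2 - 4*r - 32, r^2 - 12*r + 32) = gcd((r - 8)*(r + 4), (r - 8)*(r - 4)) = r - 8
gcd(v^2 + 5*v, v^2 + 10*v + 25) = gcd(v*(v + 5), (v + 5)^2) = v + 5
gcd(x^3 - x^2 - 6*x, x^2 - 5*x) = x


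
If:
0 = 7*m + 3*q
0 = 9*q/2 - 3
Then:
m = -2/7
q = 2/3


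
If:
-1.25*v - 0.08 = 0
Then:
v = -0.06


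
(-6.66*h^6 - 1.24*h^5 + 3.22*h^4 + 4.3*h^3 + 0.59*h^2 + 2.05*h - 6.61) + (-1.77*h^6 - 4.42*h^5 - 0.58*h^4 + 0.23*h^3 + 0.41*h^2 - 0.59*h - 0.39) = -8.43*h^6 - 5.66*h^5 + 2.64*h^4 + 4.53*h^3 + 1.0*h^2 + 1.46*h - 7.0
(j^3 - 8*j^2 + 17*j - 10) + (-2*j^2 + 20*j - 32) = j^3 - 10*j^2 + 37*j - 42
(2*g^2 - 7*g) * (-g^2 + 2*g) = -2*g^4 + 11*g^3 - 14*g^2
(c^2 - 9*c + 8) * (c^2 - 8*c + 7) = c^4 - 17*c^3 + 87*c^2 - 127*c + 56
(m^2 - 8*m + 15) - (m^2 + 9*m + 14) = 1 - 17*m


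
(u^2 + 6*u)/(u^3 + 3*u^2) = (u + 6)/(u*(u + 3))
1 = 1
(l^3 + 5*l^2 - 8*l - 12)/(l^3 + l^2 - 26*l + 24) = (l^2 - l - 2)/(l^2 - 5*l + 4)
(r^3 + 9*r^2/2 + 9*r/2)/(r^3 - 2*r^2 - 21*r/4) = 2*(r + 3)/(2*r - 7)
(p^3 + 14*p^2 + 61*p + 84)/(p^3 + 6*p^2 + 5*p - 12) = (p + 7)/(p - 1)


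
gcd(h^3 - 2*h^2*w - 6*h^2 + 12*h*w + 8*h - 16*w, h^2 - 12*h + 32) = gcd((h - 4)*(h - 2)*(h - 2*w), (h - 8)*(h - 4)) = h - 4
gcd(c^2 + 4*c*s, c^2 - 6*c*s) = c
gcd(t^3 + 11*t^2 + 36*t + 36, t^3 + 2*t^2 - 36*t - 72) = t^2 + 8*t + 12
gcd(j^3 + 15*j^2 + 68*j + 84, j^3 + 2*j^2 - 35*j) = j + 7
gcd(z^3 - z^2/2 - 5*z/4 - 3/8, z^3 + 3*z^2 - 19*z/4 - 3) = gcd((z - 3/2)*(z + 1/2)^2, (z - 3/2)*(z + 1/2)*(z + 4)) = z^2 - z - 3/4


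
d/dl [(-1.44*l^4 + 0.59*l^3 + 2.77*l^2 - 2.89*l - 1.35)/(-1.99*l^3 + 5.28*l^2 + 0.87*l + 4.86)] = (2.8656*l^6 - 15.2064*l^5 + 4.8691*l^4 - 38.4692*l^3 + 18.2118*l^2 + 41.1804*l - 12.8709)/(3.9601*l^6 - 21.0144*l^5 + 24.4158*l^4 - 10.1556*l^3 + 52.0785*l^2 + 8.4564*l + 23.6196)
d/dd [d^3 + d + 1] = 3*d^2 + 1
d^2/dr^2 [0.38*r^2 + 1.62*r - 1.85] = 0.760000000000000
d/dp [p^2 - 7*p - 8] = 2*p - 7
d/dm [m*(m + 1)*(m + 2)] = 3*m^2 + 6*m + 2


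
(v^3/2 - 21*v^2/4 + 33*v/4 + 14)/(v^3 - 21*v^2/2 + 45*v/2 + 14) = (2*v^3 - 21*v^2 + 33*v + 56)/(2*(2*v^3 - 21*v^2 + 45*v + 28))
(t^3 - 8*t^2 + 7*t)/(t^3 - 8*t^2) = (t^2 - 8*t + 7)/(t*(t - 8))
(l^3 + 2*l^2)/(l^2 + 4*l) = l*(l + 2)/(l + 4)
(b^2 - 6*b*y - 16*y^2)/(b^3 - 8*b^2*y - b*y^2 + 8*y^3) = (-b - 2*y)/(-b^2 + y^2)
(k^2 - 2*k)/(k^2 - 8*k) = (k - 2)/(k - 8)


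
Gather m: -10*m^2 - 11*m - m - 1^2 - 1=-10*m^2 - 12*m - 2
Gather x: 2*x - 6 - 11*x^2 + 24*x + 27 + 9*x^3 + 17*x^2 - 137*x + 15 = 9*x^3 + 6*x^2 - 111*x + 36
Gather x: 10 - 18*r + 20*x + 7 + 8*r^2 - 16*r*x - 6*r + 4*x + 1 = 8*r^2 - 24*r + x*(24 - 16*r) + 18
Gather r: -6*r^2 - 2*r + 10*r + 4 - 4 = -6*r^2 + 8*r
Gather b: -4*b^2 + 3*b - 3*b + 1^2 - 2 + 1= -4*b^2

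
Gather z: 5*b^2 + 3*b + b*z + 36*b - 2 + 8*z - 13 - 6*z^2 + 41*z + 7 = 5*b^2 + 39*b - 6*z^2 + z*(b + 49) - 8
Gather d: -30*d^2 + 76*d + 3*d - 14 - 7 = -30*d^2 + 79*d - 21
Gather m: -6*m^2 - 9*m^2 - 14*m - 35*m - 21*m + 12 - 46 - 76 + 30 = -15*m^2 - 70*m - 80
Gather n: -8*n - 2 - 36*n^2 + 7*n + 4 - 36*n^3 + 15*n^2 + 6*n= -36*n^3 - 21*n^2 + 5*n + 2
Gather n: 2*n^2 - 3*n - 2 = 2*n^2 - 3*n - 2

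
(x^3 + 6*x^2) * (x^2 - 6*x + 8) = x^5 - 28*x^3 + 48*x^2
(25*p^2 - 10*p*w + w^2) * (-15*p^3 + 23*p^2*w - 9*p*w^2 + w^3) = -375*p^5 + 725*p^4*w - 470*p^3*w^2 + 138*p^2*w^3 - 19*p*w^4 + w^5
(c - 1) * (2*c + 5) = 2*c^2 + 3*c - 5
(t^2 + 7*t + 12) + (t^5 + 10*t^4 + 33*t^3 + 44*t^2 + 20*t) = t^5 + 10*t^4 + 33*t^3 + 45*t^2 + 27*t + 12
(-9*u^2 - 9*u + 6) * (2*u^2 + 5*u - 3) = -18*u^4 - 63*u^3 - 6*u^2 + 57*u - 18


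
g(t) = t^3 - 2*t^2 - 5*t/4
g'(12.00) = 382.75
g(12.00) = 1425.00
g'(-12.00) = 478.75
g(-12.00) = -2001.00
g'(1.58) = -0.08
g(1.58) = -3.02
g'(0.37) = -2.32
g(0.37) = -0.69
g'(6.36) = 94.66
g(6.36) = 168.41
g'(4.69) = 45.98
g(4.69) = 53.31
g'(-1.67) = 13.80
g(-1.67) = -8.15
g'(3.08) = 14.89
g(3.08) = 6.40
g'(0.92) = -2.39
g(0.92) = -2.06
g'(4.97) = 52.97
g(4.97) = 67.15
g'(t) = 3*t^2 - 4*t - 5/4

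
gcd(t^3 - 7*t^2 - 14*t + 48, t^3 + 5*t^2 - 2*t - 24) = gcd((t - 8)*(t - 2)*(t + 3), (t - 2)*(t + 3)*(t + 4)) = t^2 + t - 6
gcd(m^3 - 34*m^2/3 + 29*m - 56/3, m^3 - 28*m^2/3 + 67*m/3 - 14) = m^2 - 10*m/3 + 7/3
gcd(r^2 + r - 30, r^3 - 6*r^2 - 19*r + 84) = 1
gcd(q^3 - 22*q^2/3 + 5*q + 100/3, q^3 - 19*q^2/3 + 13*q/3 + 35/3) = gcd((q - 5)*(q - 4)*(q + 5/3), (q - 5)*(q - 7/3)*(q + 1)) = q - 5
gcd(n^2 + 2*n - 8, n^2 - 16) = n + 4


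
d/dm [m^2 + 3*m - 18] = 2*m + 3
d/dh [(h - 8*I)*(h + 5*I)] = 2*h - 3*I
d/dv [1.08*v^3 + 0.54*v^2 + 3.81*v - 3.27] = 3.24*v^2 + 1.08*v + 3.81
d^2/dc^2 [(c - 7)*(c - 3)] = 2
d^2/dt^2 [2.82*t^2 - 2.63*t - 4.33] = 5.64000000000000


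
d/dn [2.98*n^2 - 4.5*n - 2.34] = 5.96*n - 4.5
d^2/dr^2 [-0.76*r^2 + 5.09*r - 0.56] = -1.52000000000000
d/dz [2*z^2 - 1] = 4*z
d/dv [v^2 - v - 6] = 2*v - 1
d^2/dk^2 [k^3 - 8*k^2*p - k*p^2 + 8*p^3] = 6*k - 16*p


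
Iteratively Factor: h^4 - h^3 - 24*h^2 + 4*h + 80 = (h + 2)*(h^3 - 3*h^2 - 18*h + 40) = (h - 5)*(h + 2)*(h^2 + 2*h - 8) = (h - 5)*(h - 2)*(h + 2)*(h + 4)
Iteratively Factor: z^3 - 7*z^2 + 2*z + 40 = (z - 5)*(z^2 - 2*z - 8) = (z - 5)*(z + 2)*(z - 4)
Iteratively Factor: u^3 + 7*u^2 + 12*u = (u + 4)*(u^2 + 3*u) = (u + 3)*(u + 4)*(u)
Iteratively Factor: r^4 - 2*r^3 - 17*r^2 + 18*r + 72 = (r - 4)*(r^3 + 2*r^2 - 9*r - 18) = (r - 4)*(r + 2)*(r^2 - 9) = (r - 4)*(r + 2)*(r + 3)*(r - 3)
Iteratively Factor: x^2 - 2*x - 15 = (x - 5)*(x + 3)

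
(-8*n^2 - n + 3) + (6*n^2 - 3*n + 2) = -2*n^2 - 4*n + 5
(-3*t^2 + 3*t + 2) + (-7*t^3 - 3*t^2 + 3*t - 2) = -7*t^3 - 6*t^2 + 6*t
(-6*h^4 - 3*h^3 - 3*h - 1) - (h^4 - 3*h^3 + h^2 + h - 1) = -7*h^4 - h^2 - 4*h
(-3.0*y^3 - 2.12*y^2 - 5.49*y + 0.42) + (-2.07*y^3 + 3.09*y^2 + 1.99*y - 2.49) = -5.07*y^3 + 0.97*y^2 - 3.5*y - 2.07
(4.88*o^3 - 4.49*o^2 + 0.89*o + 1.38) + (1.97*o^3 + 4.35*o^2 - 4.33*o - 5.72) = 6.85*o^3 - 0.140000000000001*o^2 - 3.44*o - 4.34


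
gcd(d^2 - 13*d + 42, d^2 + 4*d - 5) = 1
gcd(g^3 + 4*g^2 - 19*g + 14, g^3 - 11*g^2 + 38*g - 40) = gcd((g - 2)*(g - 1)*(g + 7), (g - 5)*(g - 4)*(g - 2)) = g - 2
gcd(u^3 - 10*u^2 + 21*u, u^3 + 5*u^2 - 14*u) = u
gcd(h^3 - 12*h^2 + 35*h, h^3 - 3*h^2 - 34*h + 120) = h - 5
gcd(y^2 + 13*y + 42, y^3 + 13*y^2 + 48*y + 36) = y + 6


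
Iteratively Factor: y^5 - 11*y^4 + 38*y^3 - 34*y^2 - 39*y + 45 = (y - 5)*(y^4 - 6*y^3 + 8*y^2 + 6*y - 9) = (y - 5)*(y - 3)*(y^3 - 3*y^2 - y + 3) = (y - 5)*(y - 3)*(y - 1)*(y^2 - 2*y - 3) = (y - 5)*(y - 3)*(y - 1)*(y + 1)*(y - 3)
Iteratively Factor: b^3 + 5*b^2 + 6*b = (b + 3)*(b^2 + 2*b) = b*(b + 3)*(b + 2)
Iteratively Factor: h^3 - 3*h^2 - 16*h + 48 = (h - 4)*(h^2 + h - 12) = (h - 4)*(h - 3)*(h + 4)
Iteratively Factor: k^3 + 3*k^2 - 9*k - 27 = (k + 3)*(k^2 - 9) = (k - 3)*(k + 3)*(k + 3)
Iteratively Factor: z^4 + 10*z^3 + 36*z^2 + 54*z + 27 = (z + 1)*(z^3 + 9*z^2 + 27*z + 27) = (z + 1)*(z + 3)*(z^2 + 6*z + 9) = (z + 1)*(z + 3)^2*(z + 3)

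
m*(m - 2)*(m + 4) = m^3 + 2*m^2 - 8*m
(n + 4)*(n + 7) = n^2 + 11*n + 28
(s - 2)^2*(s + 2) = s^3 - 2*s^2 - 4*s + 8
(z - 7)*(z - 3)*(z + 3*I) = z^3 - 10*z^2 + 3*I*z^2 + 21*z - 30*I*z + 63*I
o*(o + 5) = o^2 + 5*o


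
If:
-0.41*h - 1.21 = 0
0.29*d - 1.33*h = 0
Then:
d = -13.53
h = -2.95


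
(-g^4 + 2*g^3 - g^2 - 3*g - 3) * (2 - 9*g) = 9*g^5 - 20*g^4 + 13*g^3 + 25*g^2 + 21*g - 6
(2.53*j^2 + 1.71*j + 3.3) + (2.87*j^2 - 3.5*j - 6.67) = 5.4*j^2 - 1.79*j - 3.37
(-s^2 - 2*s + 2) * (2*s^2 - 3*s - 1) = -2*s^4 - s^3 + 11*s^2 - 4*s - 2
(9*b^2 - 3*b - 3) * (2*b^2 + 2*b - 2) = 18*b^4 + 12*b^3 - 30*b^2 + 6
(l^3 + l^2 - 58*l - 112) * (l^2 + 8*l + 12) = l^5 + 9*l^4 - 38*l^3 - 564*l^2 - 1592*l - 1344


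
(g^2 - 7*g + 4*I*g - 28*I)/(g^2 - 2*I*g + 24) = (g - 7)/(g - 6*I)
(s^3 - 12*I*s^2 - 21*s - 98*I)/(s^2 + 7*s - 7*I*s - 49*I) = (s^2 - 5*I*s + 14)/(s + 7)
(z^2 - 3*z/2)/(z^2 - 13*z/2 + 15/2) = z/(z - 5)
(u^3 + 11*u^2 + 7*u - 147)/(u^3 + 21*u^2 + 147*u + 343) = (u - 3)/(u + 7)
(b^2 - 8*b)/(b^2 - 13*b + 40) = b/(b - 5)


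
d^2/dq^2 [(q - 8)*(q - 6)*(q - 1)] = 6*q - 30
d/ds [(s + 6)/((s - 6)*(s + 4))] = (-s^2 - 12*s - 12)/(s^4 - 4*s^3 - 44*s^2 + 96*s + 576)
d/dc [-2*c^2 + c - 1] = 1 - 4*c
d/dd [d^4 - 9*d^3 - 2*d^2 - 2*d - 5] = 4*d^3 - 27*d^2 - 4*d - 2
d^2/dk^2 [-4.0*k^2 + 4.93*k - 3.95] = -8.00000000000000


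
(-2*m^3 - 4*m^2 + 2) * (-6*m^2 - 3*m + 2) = 12*m^5 + 30*m^4 + 8*m^3 - 20*m^2 - 6*m + 4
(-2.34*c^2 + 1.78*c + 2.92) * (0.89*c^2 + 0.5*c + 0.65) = -2.0826*c^4 + 0.4142*c^3 + 1.9678*c^2 + 2.617*c + 1.898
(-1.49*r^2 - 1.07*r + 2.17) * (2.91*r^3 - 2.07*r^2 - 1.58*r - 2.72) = -4.3359*r^5 - 0.0294000000000003*r^4 + 10.8838*r^3 + 1.2515*r^2 - 0.518199999999999*r - 5.9024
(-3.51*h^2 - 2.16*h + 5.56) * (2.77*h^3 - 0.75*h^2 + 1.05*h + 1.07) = -9.7227*h^5 - 3.3507*h^4 + 13.3357*h^3 - 10.1937*h^2 + 3.5268*h + 5.9492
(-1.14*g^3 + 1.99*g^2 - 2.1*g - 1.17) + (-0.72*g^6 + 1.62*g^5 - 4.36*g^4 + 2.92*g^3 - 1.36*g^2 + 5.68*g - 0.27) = -0.72*g^6 + 1.62*g^5 - 4.36*g^4 + 1.78*g^3 + 0.63*g^2 + 3.58*g - 1.44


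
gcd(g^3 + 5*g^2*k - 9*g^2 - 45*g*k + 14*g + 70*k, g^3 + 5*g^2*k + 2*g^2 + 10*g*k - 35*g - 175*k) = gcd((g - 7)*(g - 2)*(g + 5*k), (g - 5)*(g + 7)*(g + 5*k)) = g + 5*k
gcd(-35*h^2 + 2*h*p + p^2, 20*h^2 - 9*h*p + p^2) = -5*h + p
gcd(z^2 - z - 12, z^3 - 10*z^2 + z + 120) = z + 3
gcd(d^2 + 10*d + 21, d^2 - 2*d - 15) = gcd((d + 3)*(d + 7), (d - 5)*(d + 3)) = d + 3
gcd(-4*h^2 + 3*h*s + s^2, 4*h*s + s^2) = 4*h + s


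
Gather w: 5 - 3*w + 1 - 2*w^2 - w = -2*w^2 - 4*w + 6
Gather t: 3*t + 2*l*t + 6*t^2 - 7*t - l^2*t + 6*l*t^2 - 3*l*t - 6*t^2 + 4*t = 6*l*t^2 + t*(-l^2 - l)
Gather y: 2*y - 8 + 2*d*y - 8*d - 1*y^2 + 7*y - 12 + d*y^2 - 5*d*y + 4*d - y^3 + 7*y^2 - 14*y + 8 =-4*d - y^3 + y^2*(d + 6) + y*(-3*d - 5) - 12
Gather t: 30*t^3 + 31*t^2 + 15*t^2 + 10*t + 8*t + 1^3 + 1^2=30*t^3 + 46*t^2 + 18*t + 2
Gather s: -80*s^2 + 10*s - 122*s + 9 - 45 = -80*s^2 - 112*s - 36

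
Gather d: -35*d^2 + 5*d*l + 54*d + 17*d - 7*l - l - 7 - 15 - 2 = -35*d^2 + d*(5*l + 71) - 8*l - 24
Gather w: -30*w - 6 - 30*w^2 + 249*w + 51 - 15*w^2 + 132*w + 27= -45*w^2 + 351*w + 72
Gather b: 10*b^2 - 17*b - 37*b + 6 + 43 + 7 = 10*b^2 - 54*b + 56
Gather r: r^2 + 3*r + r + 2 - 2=r^2 + 4*r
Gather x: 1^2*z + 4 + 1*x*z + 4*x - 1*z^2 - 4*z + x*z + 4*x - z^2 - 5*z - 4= x*(2*z + 8) - 2*z^2 - 8*z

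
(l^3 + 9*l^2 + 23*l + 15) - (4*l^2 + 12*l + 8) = l^3 + 5*l^2 + 11*l + 7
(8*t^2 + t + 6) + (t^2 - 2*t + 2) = 9*t^2 - t + 8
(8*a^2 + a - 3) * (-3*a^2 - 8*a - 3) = -24*a^4 - 67*a^3 - 23*a^2 + 21*a + 9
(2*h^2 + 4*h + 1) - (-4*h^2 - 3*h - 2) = 6*h^2 + 7*h + 3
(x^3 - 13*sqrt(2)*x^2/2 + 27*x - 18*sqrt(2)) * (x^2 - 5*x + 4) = x^5 - 13*sqrt(2)*x^4/2 - 5*x^4 + 31*x^3 + 65*sqrt(2)*x^3/2 - 135*x^2 - 44*sqrt(2)*x^2 + 108*x + 90*sqrt(2)*x - 72*sqrt(2)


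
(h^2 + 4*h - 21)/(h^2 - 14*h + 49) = (h^2 + 4*h - 21)/(h^2 - 14*h + 49)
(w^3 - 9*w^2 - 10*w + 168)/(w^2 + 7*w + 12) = (w^2 - 13*w + 42)/(w + 3)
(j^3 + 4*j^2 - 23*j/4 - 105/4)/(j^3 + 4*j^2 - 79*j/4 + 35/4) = (2*j^2 + 13*j + 21)/(2*j^2 + 13*j - 7)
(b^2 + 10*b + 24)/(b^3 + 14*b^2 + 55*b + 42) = (b + 4)/(b^2 + 8*b + 7)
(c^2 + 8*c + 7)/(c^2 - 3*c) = (c^2 + 8*c + 7)/(c*(c - 3))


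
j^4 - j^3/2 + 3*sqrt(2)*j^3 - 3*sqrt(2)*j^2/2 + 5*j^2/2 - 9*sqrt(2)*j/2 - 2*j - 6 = (j - 3/2)*(j + 1)*(j + sqrt(2))*(j + 2*sqrt(2))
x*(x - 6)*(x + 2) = x^3 - 4*x^2 - 12*x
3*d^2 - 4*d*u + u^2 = (-3*d + u)*(-d + u)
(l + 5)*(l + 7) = l^2 + 12*l + 35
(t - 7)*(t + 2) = t^2 - 5*t - 14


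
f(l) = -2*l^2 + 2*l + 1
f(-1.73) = -8.45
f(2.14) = -3.88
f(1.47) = -0.38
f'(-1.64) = 8.56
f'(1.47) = -3.88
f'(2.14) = -6.56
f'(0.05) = 1.80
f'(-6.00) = 26.00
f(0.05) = 1.10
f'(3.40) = -11.60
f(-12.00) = -311.00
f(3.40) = -15.32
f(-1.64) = -7.66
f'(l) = 2 - 4*l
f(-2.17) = -12.76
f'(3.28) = -11.12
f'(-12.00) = 50.00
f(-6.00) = -83.00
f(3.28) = -13.96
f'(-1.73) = 8.92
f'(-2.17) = 10.68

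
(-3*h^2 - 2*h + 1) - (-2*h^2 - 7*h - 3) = -h^2 + 5*h + 4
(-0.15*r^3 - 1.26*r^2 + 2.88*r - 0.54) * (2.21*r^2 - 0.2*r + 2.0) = -0.3315*r^5 - 2.7546*r^4 + 6.3168*r^3 - 4.2894*r^2 + 5.868*r - 1.08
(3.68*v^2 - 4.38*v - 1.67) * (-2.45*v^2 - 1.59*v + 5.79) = -9.016*v^4 + 4.8798*v^3 + 32.3629*v^2 - 22.7049*v - 9.6693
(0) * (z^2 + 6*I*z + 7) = 0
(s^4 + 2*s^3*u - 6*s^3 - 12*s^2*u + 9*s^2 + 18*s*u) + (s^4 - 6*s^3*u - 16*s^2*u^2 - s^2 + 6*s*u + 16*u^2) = 2*s^4 - 4*s^3*u - 6*s^3 - 16*s^2*u^2 - 12*s^2*u + 8*s^2 + 24*s*u + 16*u^2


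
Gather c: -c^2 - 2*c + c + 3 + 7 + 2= -c^2 - c + 12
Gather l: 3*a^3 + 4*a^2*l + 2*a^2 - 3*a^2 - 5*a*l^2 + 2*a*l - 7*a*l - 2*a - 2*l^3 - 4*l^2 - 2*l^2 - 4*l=3*a^3 - a^2 - 2*a - 2*l^3 + l^2*(-5*a - 6) + l*(4*a^2 - 5*a - 4)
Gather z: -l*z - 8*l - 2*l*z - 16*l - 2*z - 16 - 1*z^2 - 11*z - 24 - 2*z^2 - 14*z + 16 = -24*l - 3*z^2 + z*(-3*l - 27) - 24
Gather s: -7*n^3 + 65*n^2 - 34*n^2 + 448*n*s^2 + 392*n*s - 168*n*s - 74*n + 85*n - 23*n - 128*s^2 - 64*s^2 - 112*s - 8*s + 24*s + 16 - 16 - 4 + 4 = -7*n^3 + 31*n^2 - 12*n + s^2*(448*n - 192) + s*(224*n - 96)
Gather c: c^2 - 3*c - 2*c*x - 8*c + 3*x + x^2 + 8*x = c^2 + c*(-2*x - 11) + x^2 + 11*x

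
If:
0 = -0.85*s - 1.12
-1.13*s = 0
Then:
No Solution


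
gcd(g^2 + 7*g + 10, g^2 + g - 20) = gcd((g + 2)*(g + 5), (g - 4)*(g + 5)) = g + 5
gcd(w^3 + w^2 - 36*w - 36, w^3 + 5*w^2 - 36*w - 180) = w^2 - 36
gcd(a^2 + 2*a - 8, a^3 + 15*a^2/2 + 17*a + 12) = a + 4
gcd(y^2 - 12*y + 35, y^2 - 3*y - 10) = y - 5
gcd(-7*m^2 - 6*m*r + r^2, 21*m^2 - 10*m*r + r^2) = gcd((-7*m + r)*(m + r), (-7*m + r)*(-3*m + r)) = -7*m + r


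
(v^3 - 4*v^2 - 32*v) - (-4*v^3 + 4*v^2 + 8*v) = 5*v^3 - 8*v^2 - 40*v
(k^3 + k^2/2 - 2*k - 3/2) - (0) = k^3 + k^2/2 - 2*k - 3/2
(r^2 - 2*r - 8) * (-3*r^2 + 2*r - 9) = -3*r^4 + 8*r^3 + 11*r^2 + 2*r + 72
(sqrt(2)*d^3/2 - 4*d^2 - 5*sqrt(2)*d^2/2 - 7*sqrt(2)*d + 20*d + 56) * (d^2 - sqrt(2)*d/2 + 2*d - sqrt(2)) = sqrt(2)*d^5/2 - 9*d^4/2 - 3*sqrt(2)*d^4/2 - 10*sqrt(2)*d^3 + 27*d^3/2 - 20*sqrt(2)*d^2 + 108*d^2 - 48*sqrt(2)*d + 126*d - 56*sqrt(2)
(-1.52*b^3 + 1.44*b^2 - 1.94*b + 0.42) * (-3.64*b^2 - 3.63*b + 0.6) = 5.5328*b^5 + 0.276*b^4 + 0.922400000000001*b^3 + 6.3774*b^2 - 2.6886*b + 0.252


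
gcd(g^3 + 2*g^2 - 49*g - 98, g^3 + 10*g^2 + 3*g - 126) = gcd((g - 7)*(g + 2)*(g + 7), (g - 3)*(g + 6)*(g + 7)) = g + 7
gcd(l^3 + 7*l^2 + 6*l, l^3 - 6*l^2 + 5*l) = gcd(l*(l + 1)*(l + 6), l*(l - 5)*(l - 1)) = l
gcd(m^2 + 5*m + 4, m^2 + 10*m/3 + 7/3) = m + 1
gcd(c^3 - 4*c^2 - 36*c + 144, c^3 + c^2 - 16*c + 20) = 1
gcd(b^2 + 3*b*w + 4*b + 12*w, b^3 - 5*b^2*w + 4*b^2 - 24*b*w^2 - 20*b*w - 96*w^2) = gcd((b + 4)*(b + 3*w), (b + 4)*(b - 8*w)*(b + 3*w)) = b^2 + 3*b*w + 4*b + 12*w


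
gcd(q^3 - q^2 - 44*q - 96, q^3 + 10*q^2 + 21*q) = q + 3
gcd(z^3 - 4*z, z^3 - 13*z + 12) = 1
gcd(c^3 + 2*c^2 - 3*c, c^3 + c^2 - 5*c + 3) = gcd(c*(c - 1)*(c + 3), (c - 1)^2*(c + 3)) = c^2 + 2*c - 3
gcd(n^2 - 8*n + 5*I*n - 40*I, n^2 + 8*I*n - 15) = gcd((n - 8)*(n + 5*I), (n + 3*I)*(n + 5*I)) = n + 5*I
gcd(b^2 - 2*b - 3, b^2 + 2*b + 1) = b + 1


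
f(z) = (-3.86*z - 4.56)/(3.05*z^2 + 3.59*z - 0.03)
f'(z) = (-6.1*z - 3.59)*(-3.86*z - 4.56)/(3.05*z^2 + 3.59*z - 0.03)^2 - 3.86/(3.05*z^2 + 3.59*z - 0.03)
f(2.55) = -0.50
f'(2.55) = 0.20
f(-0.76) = 1.63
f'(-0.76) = 2.16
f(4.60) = -0.28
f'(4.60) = 0.06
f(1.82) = -0.70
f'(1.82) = 0.38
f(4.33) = -0.29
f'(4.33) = 0.07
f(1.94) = -0.65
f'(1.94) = 0.34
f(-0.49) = 2.53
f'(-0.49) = 5.09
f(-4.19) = 0.30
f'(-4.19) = 0.07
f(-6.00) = 0.21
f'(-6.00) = 0.04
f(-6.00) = 0.21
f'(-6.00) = 0.04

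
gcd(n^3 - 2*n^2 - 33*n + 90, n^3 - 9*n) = n - 3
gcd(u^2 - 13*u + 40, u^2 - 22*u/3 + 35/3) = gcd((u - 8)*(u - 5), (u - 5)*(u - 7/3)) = u - 5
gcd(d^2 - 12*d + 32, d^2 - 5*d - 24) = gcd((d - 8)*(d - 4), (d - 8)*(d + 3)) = d - 8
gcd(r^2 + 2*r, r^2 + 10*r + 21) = 1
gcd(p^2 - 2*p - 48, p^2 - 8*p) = p - 8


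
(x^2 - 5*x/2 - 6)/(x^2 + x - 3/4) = 2*(x - 4)/(2*x - 1)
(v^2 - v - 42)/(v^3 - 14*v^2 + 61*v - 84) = (v + 6)/(v^2 - 7*v + 12)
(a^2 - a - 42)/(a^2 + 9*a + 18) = (a - 7)/(a + 3)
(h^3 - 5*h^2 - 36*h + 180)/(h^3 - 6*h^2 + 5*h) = (h^2 - 36)/(h*(h - 1))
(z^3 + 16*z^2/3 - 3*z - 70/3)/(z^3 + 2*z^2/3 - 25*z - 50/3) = (3*z^2 + z - 14)/(3*z^2 - 13*z - 10)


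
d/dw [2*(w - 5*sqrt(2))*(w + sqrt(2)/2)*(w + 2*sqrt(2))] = 6*w^2 - 10*sqrt(2)*w - 46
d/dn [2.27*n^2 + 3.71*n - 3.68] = 4.54*n + 3.71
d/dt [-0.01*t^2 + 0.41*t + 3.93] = 0.41 - 0.02*t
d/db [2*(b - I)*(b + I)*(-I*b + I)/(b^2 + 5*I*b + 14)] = (-2*I*b^4 + 20*b^3 + b^2*(-10 - 82*I) + 52*I*b + 10 - 28*I)/(b^4 + 10*I*b^3 + 3*b^2 + 140*I*b + 196)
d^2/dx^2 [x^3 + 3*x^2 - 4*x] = 6*x + 6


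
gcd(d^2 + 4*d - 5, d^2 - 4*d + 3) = d - 1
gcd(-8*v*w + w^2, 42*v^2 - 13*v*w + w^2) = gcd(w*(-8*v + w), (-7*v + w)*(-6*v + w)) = 1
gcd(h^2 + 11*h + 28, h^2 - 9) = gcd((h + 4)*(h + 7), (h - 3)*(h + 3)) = 1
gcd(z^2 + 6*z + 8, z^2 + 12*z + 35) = 1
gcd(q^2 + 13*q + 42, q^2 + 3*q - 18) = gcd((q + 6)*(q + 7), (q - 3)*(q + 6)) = q + 6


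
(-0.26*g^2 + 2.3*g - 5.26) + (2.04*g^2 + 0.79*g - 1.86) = 1.78*g^2 + 3.09*g - 7.12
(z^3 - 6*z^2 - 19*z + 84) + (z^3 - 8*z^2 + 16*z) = 2*z^3 - 14*z^2 - 3*z + 84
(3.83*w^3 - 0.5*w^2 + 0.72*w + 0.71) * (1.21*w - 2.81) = 4.6343*w^4 - 11.3673*w^3 + 2.2762*w^2 - 1.1641*w - 1.9951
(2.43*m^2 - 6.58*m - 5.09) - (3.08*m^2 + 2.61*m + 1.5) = -0.65*m^2 - 9.19*m - 6.59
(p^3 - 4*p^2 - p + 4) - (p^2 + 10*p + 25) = p^3 - 5*p^2 - 11*p - 21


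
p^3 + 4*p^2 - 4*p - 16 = (p - 2)*(p + 2)*(p + 4)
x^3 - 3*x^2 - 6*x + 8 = (x - 4)*(x - 1)*(x + 2)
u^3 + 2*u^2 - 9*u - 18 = (u - 3)*(u + 2)*(u + 3)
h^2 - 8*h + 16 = (h - 4)^2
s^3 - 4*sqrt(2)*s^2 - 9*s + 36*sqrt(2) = (s - 3)*(s + 3)*(s - 4*sqrt(2))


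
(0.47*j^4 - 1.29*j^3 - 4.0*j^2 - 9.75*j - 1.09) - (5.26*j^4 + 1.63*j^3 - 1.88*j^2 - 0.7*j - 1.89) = -4.79*j^4 - 2.92*j^3 - 2.12*j^2 - 9.05*j + 0.8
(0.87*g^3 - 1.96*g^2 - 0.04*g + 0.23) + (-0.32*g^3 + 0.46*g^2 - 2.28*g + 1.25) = 0.55*g^3 - 1.5*g^2 - 2.32*g + 1.48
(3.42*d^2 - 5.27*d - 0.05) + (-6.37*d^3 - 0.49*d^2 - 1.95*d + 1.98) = -6.37*d^3 + 2.93*d^2 - 7.22*d + 1.93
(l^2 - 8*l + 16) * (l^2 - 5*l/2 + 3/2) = l^4 - 21*l^3/2 + 75*l^2/2 - 52*l + 24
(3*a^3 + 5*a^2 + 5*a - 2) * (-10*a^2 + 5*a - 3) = -30*a^5 - 35*a^4 - 34*a^3 + 30*a^2 - 25*a + 6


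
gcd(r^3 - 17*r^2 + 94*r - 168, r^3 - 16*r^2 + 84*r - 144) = r^2 - 10*r + 24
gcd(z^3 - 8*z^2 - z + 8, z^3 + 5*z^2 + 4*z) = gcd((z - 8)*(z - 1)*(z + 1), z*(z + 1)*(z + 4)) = z + 1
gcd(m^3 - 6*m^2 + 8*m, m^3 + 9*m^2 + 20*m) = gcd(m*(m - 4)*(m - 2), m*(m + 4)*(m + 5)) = m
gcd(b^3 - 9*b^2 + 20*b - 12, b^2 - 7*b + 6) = b^2 - 7*b + 6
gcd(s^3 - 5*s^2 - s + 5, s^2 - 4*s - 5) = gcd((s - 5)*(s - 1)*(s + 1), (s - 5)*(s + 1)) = s^2 - 4*s - 5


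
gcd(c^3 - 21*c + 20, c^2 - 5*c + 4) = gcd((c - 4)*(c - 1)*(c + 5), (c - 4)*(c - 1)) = c^2 - 5*c + 4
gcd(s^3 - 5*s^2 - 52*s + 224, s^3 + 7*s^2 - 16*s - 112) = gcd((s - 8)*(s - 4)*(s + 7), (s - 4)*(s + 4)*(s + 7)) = s^2 + 3*s - 28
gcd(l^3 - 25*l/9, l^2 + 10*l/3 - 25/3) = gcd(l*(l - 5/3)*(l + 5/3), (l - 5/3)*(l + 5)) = l - 5/3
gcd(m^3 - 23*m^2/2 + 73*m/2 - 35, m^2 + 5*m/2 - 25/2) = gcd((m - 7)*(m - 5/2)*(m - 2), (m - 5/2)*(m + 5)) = m - 5/2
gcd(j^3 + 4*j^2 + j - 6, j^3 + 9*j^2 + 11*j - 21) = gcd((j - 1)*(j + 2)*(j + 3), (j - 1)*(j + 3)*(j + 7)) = j^2 + 2*j - 3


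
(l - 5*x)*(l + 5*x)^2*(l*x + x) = l^4*x + 5*l^3*x^2 + l^3*x - 25*l^2*x^3 + 5*l^2*x^2 - 125*l*x^4 - 25*l*x^3 - 125*x^4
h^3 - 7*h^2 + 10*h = h*(h - 5)*(h - 2)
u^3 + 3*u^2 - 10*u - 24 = (u - 3)*(u + 2)*(u + 4)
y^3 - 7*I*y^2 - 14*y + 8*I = (y - 4*I)*(y - 2*I)*(y - I)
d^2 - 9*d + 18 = (d - 6)*(d - 3)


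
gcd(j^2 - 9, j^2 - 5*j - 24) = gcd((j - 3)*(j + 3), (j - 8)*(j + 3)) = j + 3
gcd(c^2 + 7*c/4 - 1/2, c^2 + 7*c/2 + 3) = c + 2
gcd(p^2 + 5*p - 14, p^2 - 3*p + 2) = p - 2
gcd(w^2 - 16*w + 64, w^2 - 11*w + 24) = w - 8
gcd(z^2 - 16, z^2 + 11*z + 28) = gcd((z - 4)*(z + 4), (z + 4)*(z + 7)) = z + 4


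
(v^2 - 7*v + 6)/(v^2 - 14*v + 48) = (v - 1)/(v - 8)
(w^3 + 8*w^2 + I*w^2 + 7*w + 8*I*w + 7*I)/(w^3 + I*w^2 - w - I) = (w + 7)/(w - 1)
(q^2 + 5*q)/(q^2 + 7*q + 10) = q/(q + 2)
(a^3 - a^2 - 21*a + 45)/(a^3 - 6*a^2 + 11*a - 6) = (a^2 + 2*a - 15)/(a^2 - 3*a + 2)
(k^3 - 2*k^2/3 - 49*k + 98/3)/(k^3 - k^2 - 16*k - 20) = (-k^3 + 2*k^2/3 + 49*k - 98/3)/(-k^3 + k^2 + 16*k + 20)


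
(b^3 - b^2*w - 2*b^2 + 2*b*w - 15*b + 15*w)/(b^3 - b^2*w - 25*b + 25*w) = (b + 3)/(b + 5)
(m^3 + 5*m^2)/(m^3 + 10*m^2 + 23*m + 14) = m^2*(m + 5)/(m^3 + 10*m^2 + 23*m + 14)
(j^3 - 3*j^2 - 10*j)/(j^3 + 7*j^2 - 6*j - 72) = j*(j^2 - 3*j - 10)/(j^3 + 7*j^2 - 6*j - 72)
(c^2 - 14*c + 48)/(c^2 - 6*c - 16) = (c - 6)/(c + 2)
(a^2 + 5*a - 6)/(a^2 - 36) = (a - 1)/(a - 6)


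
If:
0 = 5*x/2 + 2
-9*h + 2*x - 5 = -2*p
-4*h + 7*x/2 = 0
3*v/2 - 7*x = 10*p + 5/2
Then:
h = -7/10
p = 3/20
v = -16/15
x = -4/5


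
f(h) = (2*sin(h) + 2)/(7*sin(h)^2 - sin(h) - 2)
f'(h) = (-14*sin(h)*cos(h) + cos(h))*(2*sin(h) + 2)/(7*sin(h)^2 - sin(h) - 2)^2 + 2*cos(h)/(7*sin(h)^2 - sin(h) - 2) = 2*(-14*sin(h) + 7*cos(h)^2 - 8)*cos(h)/(-7*sin(h)^2 + sin(h) + 2)^2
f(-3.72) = -6.80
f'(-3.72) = 87.08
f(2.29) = 2.90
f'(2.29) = 13.95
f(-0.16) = -1.01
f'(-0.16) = 0.75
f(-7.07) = 0.26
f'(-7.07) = 1.55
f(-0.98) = 0.09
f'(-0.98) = 0.48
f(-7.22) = 0.12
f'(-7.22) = 0.61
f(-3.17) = -1.02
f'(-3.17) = 0.69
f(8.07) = 1.07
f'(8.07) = 0.67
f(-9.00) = -2.95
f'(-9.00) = -40.99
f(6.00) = -1.23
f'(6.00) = 3.30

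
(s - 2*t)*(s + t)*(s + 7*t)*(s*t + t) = s^4*t + 6*s^3*t^2 + s^3*t - 9*s^2*t^3 + 6*s^2*t^2 - 14*s*t^4 - 9*s*t^3 - 14*t^4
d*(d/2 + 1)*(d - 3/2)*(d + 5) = d^4/2 + 11*d^3/4 - d^2/4 - 15*d/2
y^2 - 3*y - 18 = (y - 6)*(y + 3)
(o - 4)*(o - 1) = o^2 - 5*o + 4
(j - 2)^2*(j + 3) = j^3 - j^2 - 8*j + 12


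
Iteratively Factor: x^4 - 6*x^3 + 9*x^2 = (x - 3)*(x^3 - 3*x^2) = (x - 3)^2*(x^2) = x*(x - 3)^2*(x)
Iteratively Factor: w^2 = (w)*(w)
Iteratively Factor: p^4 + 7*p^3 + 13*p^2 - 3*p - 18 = (p - 1)*(p^3 + 8*p^2 + 21*p + 18) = (p - 1)*(p + 3)*(p^2 + 5*p + 6) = (p - 1)*(p + 2)*(p + 3)*(p + 3)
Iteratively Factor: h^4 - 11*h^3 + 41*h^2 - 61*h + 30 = (h - 3)*(h^3 - 8*h^2 + 17*h - 10) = (h - 3)*(h - 1)*(h^2 - 7*h + 10) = (h - 5)*(h - 3)*(h - 1)*(h - 2)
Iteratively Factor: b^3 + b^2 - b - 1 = (b + 1)*(b^2 - 1) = (b + 1)^2*(b - 1)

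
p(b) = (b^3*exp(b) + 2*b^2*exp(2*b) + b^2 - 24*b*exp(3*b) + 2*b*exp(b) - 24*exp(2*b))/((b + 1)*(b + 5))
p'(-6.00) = 6.05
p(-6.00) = 7.09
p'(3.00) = -53876.56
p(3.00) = -18286.59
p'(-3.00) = 1.56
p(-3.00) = -1.84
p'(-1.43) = 2.50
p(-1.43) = 0.01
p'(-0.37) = -2.13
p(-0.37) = -3.02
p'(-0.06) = -6.89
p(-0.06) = -4.35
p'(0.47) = -31.78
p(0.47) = -13.01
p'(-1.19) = 12.73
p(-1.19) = 1.35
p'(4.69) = -7714587.14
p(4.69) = -2628605.54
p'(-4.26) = 11.04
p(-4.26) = -7.02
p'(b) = (b^3*exp(b) + 4*b^2*exp(2*b) + 3*b^2*exp(b) - 72*b*exp(3*b) + 4*b*exp(2*b) + 2*b*exp(b) + 2*b - 24*exp(3*b) - 48*exp(2*b) + 2*exp(b))/((b + 1)*(b + 5)) - (b^3*exp(b) + 2*b^2*exp(2*b) + b^2 - 24*b*exp(3*b) + 2*b*exp(b) - 24*exp(2*b))/((b + 1)*(b + 5)^2) - (b^3*exp(b) + 2*b^2*exp(2*b) + b^2 - 24*b*exp(3*b) + 2*b*exp(b) - 24*exp(2*b))/((b + 1)^2*(b + 5)) = (b^5*exp(b) + 4*b^4*exp(2*b) + 7*b^4*exp(b) - 72*b^3*exp(3*b) + 24*b^3*exp(2*b) + 19*b^3*exp(b) - 408*b^2*exp(3*b) - 16*b^2*exp(2*b) + 25*b^2*exp(b) + 6*b^2 - 360*b*exp(3*b) - 220*b*exp(2*b) + 10*b*exp(b) + 10*b - 120*exp(3*b) - 96*exp(2*b) + 10*exp(b))/(b^4 + 12*b^3 + 46*b^2 + 60*b + 25)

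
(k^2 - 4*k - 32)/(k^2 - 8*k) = (k + 4)/k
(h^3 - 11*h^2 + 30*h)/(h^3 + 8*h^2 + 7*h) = (h^2 - 11*h + 30)/(h^2 + 8*h + 7)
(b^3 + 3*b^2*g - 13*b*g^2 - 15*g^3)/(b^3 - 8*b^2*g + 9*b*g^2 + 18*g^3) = (b + 5*g)/(b - 6*g)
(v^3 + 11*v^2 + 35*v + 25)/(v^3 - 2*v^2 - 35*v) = (v^2 + 6*v + 5)/(v*(v - 7))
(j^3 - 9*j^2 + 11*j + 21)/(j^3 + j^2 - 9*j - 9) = (j - 7)/(j + 3)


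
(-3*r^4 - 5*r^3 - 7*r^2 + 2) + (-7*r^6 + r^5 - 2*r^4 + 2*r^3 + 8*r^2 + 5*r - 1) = -7*r^6 + r^5 - 5*r^4 - 3*r^3 + r^2 + 5*r + 1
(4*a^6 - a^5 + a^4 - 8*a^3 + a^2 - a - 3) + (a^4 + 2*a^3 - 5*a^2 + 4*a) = 4*a^6 - a^5 + 2*a^4 - 6*a^3 - 4*a^2 + 3*a - 3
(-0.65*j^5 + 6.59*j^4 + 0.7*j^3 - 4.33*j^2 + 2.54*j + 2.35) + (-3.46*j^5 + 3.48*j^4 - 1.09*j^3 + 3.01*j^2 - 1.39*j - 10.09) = -4.11*j^5 + 10.07*j^4 - 0.39*j^3 - 1.32*j^2 + 1.15*j - 7.74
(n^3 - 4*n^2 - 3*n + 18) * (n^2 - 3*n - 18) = n^5 - 7*n^4 - 9*n^3 + 99*n^2 - 324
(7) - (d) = 7 - d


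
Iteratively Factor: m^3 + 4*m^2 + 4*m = (m + 2)*(m^2 + 2*m) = m*(m + 2)*(m + 2)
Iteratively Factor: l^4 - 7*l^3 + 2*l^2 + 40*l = (l - 5)*(l^3 - 2*l^2 - 8*l) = (l - 5)*(l + 2)*(l^2 - 4*l) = l*(l - 5)*(l + 2)*(l - 4)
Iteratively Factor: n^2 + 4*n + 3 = (n + 1)*(n + 3)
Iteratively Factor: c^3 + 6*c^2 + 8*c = (c + 4)*(c^2 + 2*c) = (c + 2)*(c + 4)*(c)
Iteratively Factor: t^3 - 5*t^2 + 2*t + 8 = (t - 4)*(t^2 - t - 2) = (t - 4)*(t + 1)*(t - 2)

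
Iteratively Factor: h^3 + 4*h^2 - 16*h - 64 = (h - 4)*(h^2 + 8*h + 16) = (h - 4)*(h + 4)*(h + 4)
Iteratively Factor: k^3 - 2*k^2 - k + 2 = (k - 1)*(k^2 - k - 2) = (k - 1)*(k + 1)*(k - 2)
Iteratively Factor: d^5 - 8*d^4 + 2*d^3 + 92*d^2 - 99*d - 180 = (d + 1)*(d^4 - 9*d^3 + 11*d^2 + 81*d - 180) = (d - 5)*(d + 1)*(d^3 - 4*d^2 - 9*d + 36) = (d - 5)*(d - 4)*(d + 1)*(d^2 - 9) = (d - 5)*(d - 4)*(d - 3)*(d + 1)*(d + 3)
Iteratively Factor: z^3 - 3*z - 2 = (z + 1)*(z^2 - z - 2) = (z - 2)*(z + 1)*(z + 1)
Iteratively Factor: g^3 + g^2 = (g)*(g^2 + g) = g^2*(g + 1)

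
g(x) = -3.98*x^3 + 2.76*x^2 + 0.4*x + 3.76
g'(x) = -11.94*x^2 + 5.52*x + 0.4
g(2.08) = -19.28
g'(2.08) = -39.78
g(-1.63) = 27.68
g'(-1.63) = -40.32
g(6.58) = -1007.97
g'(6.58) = -480.24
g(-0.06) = 3.75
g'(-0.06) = 0.03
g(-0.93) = 8.98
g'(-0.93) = -15.06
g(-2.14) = 54.55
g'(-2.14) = -66.09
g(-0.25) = 3.89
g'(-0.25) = -1.73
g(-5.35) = 690.08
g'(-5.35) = -370.88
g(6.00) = -754.16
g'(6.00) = -396.32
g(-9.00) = 3125.14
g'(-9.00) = -1016.42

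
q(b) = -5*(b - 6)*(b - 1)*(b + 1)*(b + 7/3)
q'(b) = -5*(b - 6)*(b - 1)*(b + 1) - 5*(b - 6)*(b - 1)*(b + 7/3) - 5*(b - 6)*(b + 1)*(b + 7/3) - 5*(b - 1)*(b + 1)*(b + 7/3)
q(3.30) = 752.13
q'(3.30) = 356.88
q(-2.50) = -37.19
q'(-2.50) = 262.92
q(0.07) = -70.91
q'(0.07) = -7.57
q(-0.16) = -65.23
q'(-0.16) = -40.84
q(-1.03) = 2.79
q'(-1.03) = -92.63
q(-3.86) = -1046.15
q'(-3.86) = 1372.39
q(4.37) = 988.67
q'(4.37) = 18.43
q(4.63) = 974.82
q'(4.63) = -129.86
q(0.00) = -70.00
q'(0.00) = -18.33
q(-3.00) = -240.00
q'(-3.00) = 566.67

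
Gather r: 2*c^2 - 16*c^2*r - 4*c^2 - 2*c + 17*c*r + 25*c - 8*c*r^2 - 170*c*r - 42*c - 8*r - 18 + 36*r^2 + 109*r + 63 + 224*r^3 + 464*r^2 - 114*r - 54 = -2*c^2 - 19*c + 224*r^3 + r^2*(500 - 8*c) + r*(-16*c^2 - 153*c - 13) - 9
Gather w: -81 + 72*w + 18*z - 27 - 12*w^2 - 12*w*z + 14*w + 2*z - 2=-12*w^2 + w*(86 - 12*z) + 20*z - 110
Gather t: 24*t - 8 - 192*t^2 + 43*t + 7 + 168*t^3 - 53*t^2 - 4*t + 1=168*t^3 - 245*t^2 + 63*t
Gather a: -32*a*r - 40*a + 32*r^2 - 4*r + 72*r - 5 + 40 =a*(-32*r - 40) + 32*r^2 + 68*r + 35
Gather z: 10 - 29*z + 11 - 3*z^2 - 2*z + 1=-3*z^2 - 31*z + 22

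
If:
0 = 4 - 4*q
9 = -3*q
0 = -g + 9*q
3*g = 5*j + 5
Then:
No Solution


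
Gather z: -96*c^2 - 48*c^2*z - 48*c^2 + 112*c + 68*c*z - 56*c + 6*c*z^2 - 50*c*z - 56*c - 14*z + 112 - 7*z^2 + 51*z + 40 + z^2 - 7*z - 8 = -144*c^2 + z^2*(6*c - 6) + z*(-48*c^2 + 18*c + 30) + 144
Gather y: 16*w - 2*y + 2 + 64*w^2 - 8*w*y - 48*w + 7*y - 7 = 64*w^2 - 32*w + y*(5 - 8*w) - 5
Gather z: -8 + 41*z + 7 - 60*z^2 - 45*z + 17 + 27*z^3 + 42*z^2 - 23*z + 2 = 27*z^3 - 18*z^2 - 27*z + 18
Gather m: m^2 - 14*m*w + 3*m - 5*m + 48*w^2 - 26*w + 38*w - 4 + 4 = m^2 + m*(-14*w - 2) + 48*w^2 + 12*w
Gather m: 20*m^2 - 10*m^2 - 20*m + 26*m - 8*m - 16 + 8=10*m^2 - 2*m - 8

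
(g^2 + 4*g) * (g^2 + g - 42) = g^4 + 5*g^3 - 38*g^2 - 168*g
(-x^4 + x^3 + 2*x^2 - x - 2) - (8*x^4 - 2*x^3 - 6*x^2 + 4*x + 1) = -9*x^4 + 3*x^3 + 8*x^2 - 5*x - 3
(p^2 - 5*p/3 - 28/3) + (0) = p^2 - 5*p/3 - 28/3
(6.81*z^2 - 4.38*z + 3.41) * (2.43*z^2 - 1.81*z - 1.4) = 16.5483*z^4 - 22.9695*z^3 + 6.6801*z^2 - 0.0401000000000007*z - 4.774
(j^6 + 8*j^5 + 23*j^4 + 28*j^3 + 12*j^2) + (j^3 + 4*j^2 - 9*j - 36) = j^6 + 8*j^5 + 23*j^4 + 29*j^3 + 16*j^2 - 9*j - 36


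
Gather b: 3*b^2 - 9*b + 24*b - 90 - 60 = 3*b^2 + 15*b - 150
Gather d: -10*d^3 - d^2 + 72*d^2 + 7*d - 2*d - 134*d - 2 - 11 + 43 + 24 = -10*d^3 + 71*d^2 - 129*d + 54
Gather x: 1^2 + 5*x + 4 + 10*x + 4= 15*x + 9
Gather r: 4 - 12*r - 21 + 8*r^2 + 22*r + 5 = 8*r^2 + 10*r - 12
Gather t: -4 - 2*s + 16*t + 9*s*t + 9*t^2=-2*s + 9*t^2 + t*(9*s + 16) - 4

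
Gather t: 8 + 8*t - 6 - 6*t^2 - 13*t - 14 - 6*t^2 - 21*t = -12*t^2 - 26*t - 12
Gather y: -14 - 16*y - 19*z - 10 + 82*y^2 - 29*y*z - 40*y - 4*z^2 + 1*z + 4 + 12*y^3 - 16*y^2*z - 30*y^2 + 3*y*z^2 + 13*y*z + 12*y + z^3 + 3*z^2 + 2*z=12*y^3 + y^2*(52 - 16*z) + y*(3*z^2 - 16*z - 44) + z^3 - z^2 - 16*z - 20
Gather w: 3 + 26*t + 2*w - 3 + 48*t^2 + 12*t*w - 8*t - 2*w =48*t^2 + 12*t*w + 18*t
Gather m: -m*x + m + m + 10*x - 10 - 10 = m*(2 - x) + 10*x - 20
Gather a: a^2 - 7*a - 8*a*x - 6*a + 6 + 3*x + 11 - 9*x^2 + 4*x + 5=a^2 + a*(-8*x - 13) - 9*x^2 + 7*x + 22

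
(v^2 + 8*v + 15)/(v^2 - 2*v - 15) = (v + 5)/(v - 5)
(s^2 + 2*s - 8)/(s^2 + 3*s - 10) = (s + 4)/(s + 5)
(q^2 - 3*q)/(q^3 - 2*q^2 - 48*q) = (3 - q)/(-q^2 + 2*q + 48)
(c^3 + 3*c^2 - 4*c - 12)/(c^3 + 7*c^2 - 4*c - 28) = (c + 3)/(c + 7)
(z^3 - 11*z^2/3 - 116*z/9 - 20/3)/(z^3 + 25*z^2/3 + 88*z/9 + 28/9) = (3*z^2 - 13*z - 30)/(3*z^2 + 23*z + 14)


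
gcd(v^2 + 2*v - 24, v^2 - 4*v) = v - 4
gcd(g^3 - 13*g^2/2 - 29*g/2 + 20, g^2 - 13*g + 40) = g - 8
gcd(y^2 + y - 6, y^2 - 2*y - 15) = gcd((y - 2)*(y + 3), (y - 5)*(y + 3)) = y + 3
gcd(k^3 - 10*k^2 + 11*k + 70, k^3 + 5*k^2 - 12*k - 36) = k + 2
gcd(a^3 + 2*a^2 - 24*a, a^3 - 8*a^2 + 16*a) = a^2 - 4*a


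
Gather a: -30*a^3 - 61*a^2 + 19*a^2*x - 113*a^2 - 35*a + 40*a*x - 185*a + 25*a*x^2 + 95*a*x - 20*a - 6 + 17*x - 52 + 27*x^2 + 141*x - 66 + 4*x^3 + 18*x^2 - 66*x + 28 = -30*a^3 + a^2*(19*x - 174) + a*(25*x^2 + 135*x - 240) + 4*x^3 + 45*x^2 + 92*x - 96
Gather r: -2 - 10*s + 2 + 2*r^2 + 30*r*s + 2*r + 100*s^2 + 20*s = 2*r^2 + r*(30*s + 2) + 100*s^2 + 10*s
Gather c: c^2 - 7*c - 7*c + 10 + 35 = c^2 - 14*c + 45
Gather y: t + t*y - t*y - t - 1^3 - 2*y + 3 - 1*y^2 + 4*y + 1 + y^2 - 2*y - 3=0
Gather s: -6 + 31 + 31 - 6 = 50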